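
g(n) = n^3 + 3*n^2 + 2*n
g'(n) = 3*n^2 + 6*n + 2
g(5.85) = 314.57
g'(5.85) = 139.77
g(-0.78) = -0.21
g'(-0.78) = -0.85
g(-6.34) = -146.93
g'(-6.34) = 84.55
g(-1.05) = 0.05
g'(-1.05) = -0.99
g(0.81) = 4.12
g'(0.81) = 8.83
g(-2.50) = -1.88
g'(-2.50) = 5.75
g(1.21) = 8.58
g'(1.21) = 13.65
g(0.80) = 4.03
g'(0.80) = 8.72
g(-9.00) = -504.00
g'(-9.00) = 191.00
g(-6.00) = -120.00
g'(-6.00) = 74.00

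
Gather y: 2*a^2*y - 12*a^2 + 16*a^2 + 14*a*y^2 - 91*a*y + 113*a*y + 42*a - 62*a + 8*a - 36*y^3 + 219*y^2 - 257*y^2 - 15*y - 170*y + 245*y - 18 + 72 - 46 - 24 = 4*a^2 - 12*a - 36*y^3 + y^2*(14*a - 38) + y*(2*a^2 + 22*a + 60) - 16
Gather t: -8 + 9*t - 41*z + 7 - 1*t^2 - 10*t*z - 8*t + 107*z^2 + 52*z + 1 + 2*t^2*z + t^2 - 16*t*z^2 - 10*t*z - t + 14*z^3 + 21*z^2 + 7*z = 2*t^2*z + t*(-16*z^2 - 20*z) + 14*z^3 + 128*z^2 + 18*z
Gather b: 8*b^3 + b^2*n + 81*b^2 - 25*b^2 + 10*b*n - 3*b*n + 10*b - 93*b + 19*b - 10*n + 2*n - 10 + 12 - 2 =8*b^3 + b^2*(n + 56) + b*(7*n - 64) - 8*n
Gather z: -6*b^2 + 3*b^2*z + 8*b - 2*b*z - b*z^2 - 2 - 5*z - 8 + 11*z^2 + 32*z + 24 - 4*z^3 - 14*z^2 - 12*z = -6*b^2 + 8*b - 4*z^3 + z^2*(-b - 3) + z*(3*b^2 - 2*b + 15) + 14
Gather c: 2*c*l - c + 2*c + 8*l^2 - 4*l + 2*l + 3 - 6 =c*(2*l + 1) + 8*l^2 - 2*l - 3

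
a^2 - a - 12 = (a - 4)*(a + 3)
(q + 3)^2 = q^2 + 6*q + 9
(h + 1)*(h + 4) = h^2 + 5*h + 4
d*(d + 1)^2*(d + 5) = d^4 + 7*d^3 + 11*d^2 + 5*d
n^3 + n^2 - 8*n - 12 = (n - 3)*(n + 2)^2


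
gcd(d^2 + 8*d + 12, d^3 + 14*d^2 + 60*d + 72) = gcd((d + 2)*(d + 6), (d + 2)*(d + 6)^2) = d^2 + 8*d + 12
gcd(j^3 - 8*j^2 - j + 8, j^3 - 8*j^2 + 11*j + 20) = j + 1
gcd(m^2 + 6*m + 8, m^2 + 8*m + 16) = m + 4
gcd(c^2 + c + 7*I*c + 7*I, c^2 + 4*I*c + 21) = c + 7*I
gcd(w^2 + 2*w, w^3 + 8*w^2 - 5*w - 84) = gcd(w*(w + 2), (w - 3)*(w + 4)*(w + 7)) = 1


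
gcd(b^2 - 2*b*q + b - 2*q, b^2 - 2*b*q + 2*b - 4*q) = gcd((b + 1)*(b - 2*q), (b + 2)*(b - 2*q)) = -b + 2*q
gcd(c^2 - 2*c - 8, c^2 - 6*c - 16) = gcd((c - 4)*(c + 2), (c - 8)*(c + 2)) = c + 2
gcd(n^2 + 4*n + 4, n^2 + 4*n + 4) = n^2 + 4*n + 4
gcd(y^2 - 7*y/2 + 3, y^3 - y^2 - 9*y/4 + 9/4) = y - 3/2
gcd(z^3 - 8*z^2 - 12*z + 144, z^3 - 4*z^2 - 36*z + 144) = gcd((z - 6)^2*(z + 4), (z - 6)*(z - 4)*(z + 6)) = z - 6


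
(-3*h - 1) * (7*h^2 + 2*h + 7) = -21*h^3 - 13*h^2 - 23*h - 7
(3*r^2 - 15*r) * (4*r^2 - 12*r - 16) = 12*r^4 - 96*r^3 + 132*r^2 + 240*r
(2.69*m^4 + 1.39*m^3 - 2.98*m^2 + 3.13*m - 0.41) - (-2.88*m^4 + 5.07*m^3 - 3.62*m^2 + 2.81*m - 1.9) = 5.57*m^4 - 3.68*m^3 + 0.64*m^2 + 0.32*m + 1.49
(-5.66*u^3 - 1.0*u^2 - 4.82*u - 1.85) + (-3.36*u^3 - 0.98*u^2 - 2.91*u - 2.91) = -9.02*u^3 - 1.98*u^2 - 7.73*u - 4.76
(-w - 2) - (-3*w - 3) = 2*w + 1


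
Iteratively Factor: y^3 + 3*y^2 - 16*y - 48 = (y - 4)*(y^2 + 7*y + 12) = (y - 4)*(y + 3)*(y + 4)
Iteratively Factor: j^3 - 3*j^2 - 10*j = (j + 2)*(j^2 - 5*j) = (j - 5)*(j + 2)*(j)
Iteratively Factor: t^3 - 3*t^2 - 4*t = (t)*(t^2 - 3*t - 4) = t*(t + 1)*(t - 4)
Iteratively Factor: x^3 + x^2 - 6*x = (x)*(x^2 + x - 6) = x*(x + 3)*(x - 2)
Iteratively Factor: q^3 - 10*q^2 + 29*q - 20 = (q - 5)*(q^2 - 5*q + 4) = (q - 5)*(q - 1)*(q - 4)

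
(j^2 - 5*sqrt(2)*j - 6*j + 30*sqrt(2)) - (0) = j^2 - 5*sqrt(2)*j - 6*j + 30*sqrt(2)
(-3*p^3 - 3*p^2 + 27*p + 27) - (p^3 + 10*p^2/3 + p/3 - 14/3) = -4*p^3 - 19*p^2/3 + 80*p/3 + 95/3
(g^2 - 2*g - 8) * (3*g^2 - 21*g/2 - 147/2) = 3*g^4 - 33*g^3/2 - 153*g^2/2 + 231*g + 588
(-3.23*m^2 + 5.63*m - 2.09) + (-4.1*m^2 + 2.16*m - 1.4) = -7.33*m^2 + 7.79*m - 3.49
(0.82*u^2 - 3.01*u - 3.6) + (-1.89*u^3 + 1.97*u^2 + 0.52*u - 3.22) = -1.89*u^3 + 2.79*u^2 - 2.49*u - 6.82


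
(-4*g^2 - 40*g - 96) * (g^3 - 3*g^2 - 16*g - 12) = -4*g^5 - 28*g^4 + 88*g^3 + 976*g^2 + 2016*g + 1152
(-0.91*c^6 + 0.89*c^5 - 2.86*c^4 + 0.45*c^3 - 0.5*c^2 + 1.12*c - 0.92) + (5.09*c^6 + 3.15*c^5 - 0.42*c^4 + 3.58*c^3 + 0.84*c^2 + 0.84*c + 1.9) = 4.18*c^6 + 4.04*c^5 - 3.28*c^4 + 4.03*c^3 + 0.34*c^2 + 1.96*c + 0.98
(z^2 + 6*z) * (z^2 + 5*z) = z^4 + 11*z^3 + 30*z^2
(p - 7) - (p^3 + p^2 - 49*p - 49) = -p^3 - p^2 + 50*p + 42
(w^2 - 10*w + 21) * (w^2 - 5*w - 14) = w^4 - 15*w^3 + 57*w^2 + 35*w - 294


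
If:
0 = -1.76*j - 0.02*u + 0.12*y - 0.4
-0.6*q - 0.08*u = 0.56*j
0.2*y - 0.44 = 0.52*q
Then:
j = 0.10968660968661*y - 0.325261158594492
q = 0.384615384615385*y - 0.846153846153846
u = 8.62298195631529 - 3.65242165242165*y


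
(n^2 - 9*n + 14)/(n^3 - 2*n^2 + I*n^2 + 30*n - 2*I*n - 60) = (n - 7)/(n^2 + I*n + 30)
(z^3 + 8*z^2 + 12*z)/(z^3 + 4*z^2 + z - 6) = z*(z + 6)/(z^2 + 2*z - 3)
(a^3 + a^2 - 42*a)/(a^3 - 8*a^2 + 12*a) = (a + 7)/(a - 2)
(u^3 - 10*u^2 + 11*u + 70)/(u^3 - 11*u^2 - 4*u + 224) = (u^2 - 3*u - 10)/(u^2 - 4*u - 32)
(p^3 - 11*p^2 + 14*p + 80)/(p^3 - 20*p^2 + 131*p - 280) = (p + 2)/(p - 7)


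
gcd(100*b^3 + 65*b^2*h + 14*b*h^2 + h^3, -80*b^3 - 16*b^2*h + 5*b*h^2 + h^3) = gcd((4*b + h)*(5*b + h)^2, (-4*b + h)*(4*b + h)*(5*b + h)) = 20*b^2 + 9*b*h + h^2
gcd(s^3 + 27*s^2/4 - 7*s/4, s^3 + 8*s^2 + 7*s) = s^2 + 7*s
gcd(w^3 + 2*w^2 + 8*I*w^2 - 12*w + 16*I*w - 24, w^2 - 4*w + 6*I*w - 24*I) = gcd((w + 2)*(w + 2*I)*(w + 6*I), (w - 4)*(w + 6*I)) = w + 6*I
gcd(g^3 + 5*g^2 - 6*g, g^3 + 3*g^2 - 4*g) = g^2 - g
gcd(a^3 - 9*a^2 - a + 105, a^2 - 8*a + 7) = a - 7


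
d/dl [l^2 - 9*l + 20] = 2*l - 9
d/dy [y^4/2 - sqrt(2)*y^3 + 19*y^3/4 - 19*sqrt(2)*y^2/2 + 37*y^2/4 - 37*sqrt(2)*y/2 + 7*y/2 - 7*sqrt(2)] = 2*y^3 - 3*sqrt(2)*y^2 + 57*y^2/4 - 19*sqrt(2)*y + 37*y/2 - 37*sqrt(2)/2 + 7/2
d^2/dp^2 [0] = 0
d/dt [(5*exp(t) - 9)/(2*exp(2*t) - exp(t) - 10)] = (-(4*exp(t) - 1)*(5*exp(t) - 9) + 10*exp(2*t) - 5*exp(t) - 50)*exp(t)/(-2*exp(2*t) + exp(t) + 10)^2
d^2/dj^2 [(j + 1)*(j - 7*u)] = 2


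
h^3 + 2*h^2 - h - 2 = (h - 1)*(h + 1)*(h + 2)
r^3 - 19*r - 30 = (r - 5)*(r + 2)*(r + 3)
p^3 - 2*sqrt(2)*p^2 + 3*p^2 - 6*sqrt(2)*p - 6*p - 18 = (p + 3)*(p - 3*sqrt(2))*(p + sqrt(2))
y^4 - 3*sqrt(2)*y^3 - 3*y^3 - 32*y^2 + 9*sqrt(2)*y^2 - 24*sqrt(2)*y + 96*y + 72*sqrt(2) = (y - 3)*(y - 6*sqrt(2))*(y + sqrt(2))*(y + 2*sqrt(2))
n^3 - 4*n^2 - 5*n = n*(n - 5)*(n + 1)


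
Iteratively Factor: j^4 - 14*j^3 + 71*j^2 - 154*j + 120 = (j - 4)*(j^3 - 10*j^2 + 31*j - 30) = (j - 5)*(j - 4)*(j^2 - 5*j + 6) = (j - 5)*(j - 4)*(j - 2)*(j - 3)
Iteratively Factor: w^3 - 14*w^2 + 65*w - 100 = (w - 5)*(w^2 - 9*w + 20) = (w - 5)^2*(w - 4)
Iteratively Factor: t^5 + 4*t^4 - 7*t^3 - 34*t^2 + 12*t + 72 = (t + 3)*(t^4 + t^3 - 10*t^2 - 4*t + 24) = (t - 2)*(t + 3)*(t^3 + 3*t^2 - 4*t - 12) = (t - 2)*(t + 2)*(t + 3)*(t^2 + t - 6) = (t - 2)*(t + 2)*(t + 3)^2*(t - 2)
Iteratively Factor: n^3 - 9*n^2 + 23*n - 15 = (n - 5)*(n^2 - 4*n + 3) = (n - 5)*(n - 3)*(n - 1)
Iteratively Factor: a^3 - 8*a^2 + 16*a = (a)*(a^2 - 8*a + 16) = a*(a - 4)*(a - 4)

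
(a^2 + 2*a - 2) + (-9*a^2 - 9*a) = -8*a^2 - 7*a - 2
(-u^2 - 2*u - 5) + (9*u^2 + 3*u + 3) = 8*u^2 + u - 2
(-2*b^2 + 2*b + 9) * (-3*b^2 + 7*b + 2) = 6*b^4 - 20*b^3 - 17*b^2 + 67*b + 18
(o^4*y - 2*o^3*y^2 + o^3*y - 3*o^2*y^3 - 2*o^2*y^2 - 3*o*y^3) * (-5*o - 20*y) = -5*o^5*y - 10*o^4*y^2 - 5*o^4*y + 55*o^3*y^3 - 10*o^3*y^2 + 60*o^2*y^4 + 55*o^2*y^3 + 60*o*y^4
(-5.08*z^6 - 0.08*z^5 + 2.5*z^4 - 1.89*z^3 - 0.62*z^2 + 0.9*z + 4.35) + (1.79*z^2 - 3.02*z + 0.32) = -5.08*z^6 - 0.08*z^5 + 2.5*z^4 - 1.89*z^3 + 1.17*z^2 - 2.12*z + 4.67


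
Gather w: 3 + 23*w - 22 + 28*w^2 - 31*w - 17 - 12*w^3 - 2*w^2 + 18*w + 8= -12*w^3 + 26*w^2 + 10*w - 28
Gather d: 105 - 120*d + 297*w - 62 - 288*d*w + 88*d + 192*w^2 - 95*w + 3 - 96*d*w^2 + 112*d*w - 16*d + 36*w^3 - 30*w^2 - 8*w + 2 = d*(-96*w^2 - 176*w - 48) + 36*w^3 + 162*w^2 + 194*w + 48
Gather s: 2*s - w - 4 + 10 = 2*s - w + 6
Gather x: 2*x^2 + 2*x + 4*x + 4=2*x^2 + 6*x + 4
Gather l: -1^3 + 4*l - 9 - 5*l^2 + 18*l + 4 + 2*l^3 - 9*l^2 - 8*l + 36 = 2*l^3 - 14*l^2 + 14*l + 30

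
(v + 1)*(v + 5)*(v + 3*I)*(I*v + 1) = I*v^4 - 2*v^3 + 6*I*v^3 - 12*v^2 + 8*I*v^2 - 10*v + 18*I*v + 15*I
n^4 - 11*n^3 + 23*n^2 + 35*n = n*(n - 7)*(n - 5)*(n + 1)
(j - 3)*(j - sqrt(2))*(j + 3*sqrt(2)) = j^3 - 3*j^2 + 2*sqrt(2)*j^2 - 6*sqrt(2)*j - 6*j + 18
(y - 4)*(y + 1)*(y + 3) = y^3 - 13*y - 12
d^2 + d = d*(d + 1)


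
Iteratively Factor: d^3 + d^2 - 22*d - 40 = (d - 5)*(d^2 + 6*d + 8) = (d - 5)*(d + 4)*(d + 2)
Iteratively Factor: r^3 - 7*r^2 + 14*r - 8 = (r - 1)*(r^2 - 6*r + 8) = (r - 4)*(r - 1)*(r - 2)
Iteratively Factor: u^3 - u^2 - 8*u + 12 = (u - 2)*(u^2 + u - 6) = (u - 2)*(u + 3)*(u - 2)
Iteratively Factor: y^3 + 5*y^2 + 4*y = (y + 1)*(y^2 + 4*y) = (y + 1)*(y + 4)*(y)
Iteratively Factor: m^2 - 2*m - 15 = (m - 5)*(m + 3)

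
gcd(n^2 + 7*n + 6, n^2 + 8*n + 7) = n + 1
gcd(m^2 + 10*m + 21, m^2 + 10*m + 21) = m^2 + 10*m + 21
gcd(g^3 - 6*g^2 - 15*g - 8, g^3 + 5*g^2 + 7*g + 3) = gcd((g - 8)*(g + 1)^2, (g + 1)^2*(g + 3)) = g^2 + 2*g + 1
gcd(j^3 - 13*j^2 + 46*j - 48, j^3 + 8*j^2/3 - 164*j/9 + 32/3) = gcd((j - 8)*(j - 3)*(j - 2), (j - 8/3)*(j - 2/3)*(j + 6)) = 1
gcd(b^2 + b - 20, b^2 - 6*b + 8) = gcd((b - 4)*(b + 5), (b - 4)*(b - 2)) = b - 4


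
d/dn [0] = 0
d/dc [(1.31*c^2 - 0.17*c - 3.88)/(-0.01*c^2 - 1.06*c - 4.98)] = (-1.3903*c^2 - 13.1252*c - 3.2662)/(0.0001*c^4 + 0.0212*c^3 + 1.2232*c^2 + 10.5576*c + 24.8004)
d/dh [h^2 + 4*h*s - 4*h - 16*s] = 2*h + 4*s - 4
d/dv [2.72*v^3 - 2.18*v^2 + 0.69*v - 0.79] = 8.16*v^2 - 4.36*v + 0.69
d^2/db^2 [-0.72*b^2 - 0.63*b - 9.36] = -1.44000000000000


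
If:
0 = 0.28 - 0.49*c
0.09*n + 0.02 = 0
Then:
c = 0.57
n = -0.22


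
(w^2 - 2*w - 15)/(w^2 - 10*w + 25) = (w + 3)/(w - 5)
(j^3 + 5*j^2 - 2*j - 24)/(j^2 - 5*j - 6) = (-j^3 - 5*j^2 + 2*j + 24)/(-j^2 + 5*j + 6)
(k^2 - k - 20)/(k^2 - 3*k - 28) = (k - 5)/(k - 7)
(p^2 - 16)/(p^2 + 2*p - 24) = (p + 4)/(p + 6)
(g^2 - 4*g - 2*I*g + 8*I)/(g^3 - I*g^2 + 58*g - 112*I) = (g - 4)/(g^2 + I*g + 56)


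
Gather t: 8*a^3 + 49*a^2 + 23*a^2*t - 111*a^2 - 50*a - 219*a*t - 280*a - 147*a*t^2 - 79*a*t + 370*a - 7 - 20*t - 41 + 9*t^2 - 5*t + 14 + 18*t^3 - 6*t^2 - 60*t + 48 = 8*a^3 - 62*a^2 + 40*a + 18*t^3 + t^2*(3 - 147*a) + t*(23*a^2 - 298*a - 85) + 14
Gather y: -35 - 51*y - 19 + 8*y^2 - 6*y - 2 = 8*y^2 - 57*y - 56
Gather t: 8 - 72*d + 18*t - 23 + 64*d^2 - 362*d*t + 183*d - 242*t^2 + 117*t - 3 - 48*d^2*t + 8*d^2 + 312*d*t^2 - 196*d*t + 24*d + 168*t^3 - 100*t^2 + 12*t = 72*d^2 + 135*d + 168*t^3 + t^2*(312*d - 342) + t*(-48*d^2 - 558*d + 147) - 18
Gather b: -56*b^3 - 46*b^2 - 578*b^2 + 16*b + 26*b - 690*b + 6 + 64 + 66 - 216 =-56*b^3 - 624*b^2 - 648*b - 80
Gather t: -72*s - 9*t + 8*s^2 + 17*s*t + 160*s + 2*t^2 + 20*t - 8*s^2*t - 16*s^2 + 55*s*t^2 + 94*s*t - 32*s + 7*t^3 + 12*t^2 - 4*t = -8*s^2 + 56*s + 7*t^3 + t^2*(55*s + 14) + t*(-8*s^2 + 111*s + 7)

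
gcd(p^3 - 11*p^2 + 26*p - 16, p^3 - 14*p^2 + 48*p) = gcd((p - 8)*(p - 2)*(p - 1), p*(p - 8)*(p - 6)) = p - 8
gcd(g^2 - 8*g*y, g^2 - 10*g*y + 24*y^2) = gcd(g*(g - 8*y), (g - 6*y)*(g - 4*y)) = 1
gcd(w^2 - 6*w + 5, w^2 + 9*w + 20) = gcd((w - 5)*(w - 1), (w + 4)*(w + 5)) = 1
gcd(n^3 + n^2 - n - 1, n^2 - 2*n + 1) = n - 1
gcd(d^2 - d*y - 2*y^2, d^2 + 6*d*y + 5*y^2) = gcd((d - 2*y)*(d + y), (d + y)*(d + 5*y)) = d + y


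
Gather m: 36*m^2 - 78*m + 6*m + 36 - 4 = 36*m^2 - 72*m + 32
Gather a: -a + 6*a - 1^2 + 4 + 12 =5*a + 15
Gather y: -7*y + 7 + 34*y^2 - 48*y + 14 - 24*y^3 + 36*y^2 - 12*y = -24*y^3 + 70*y^2 - 67*y + 21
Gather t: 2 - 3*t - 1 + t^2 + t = t^2 - 2*t + 1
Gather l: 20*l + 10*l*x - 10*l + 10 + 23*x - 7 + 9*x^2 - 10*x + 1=l*(10*x + 10) + 9*x^2 + 13*x + 4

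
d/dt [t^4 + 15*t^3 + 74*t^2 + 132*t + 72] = 4*t^3 + 45*t^2 + 148*t + 132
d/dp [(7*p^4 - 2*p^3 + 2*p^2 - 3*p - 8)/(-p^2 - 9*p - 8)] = (-14*p^5 - 187*p^4 - 188*p^3 + 27*p^2 - 48*p - 48)/(p^4 + 18*p^3 + 97*p^2 + 144*p + 64)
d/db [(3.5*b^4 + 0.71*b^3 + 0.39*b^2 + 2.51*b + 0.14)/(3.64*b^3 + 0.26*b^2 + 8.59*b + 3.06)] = (12.74*b^6 + 1.82*b^5 + 88.96*b^4 + 36.765*b^3 + 7.6865*b^2 + 2.314*b + 6.478)/(13.2496*b^6 + 1.8928*b^5 + 62.6028*b^4 + 26.7436*b^3 + 75.3793*b^2 + 52.5708*b + 9.3636)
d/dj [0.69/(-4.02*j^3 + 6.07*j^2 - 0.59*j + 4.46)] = (8.3214*j^2 - 8.3766*j + 0.4071)/(4.02*j^3 - 6.07*j^2 + 0.59*j - 4.46)^2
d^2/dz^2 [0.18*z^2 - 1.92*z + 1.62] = 0.360000000000000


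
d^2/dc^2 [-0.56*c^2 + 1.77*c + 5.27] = -1.12000000000000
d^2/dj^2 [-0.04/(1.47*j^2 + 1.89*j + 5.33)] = (0.172872*j^2 + 0.222264*j - 0.04*(2.94*j + 1.89)*(5.88*j + 3.78) + 0.626808)/(1.47*j^2 + 1.89*j + 5.33)^3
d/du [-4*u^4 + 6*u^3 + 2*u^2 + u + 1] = -16*u^3 + 18*u^2 + 4*u + 1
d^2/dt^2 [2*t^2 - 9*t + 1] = 4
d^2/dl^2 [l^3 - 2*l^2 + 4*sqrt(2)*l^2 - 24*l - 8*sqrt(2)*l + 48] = 6*l - 4 + 8*sqrt(2)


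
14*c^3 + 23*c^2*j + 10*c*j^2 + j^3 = (c + j)*(2*c + j)*(7*c + j)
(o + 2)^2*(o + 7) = o^3 + 11*o^2 + 32*o + 28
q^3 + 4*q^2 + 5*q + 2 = (q + 1)^2*(q + 2)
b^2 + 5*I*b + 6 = (b - I)*(b + 6*I)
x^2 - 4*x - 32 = (x - 8)*(x + 4)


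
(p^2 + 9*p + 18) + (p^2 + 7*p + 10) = 2*p^2 + 16*p + 28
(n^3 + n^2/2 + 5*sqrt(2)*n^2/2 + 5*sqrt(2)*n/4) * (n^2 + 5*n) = n^5 + 5*sqrt(2)*n^4/2 + 11*n^4/2 + 5*n^3/2 + 55*sqrt(2)*n^3/4 + 25*sqrt(2)*n^2/4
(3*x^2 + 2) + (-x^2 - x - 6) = 2*x^2 - x - 4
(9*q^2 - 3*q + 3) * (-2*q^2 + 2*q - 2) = -18*q^4 + 24*q^3 - 30*q^2 + 12*q - 6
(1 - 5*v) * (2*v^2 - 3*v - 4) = -10*v^3 + 17*v^2 + 17*v - 4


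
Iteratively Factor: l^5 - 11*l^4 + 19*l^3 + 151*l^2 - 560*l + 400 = (l - 4)*(l^4 - 7*l^3 - 9*l^2 + 115*l - 100) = (l - 4)*(l + 4)*(l^3 - 11*l^2 + 35*l - 25) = (l - 5)*(l - 4)*(l + 4)*(l^2 - 6*l + 5) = (l - 5)*(l - 4)*(l - 1)*(l + 4)*(l - 5)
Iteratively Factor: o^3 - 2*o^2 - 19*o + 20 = (o - 5)*(o^2 + 3*o - 4) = (o - 5)*(o + 4)*(o - 1)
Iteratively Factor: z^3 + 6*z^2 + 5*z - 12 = (z + 3)*(z^2 + 3*z - 4) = (z + 3)*(z + 4)*(z - 1)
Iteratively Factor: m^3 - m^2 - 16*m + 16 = (m - 1)*(m^2 - 16) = (m - 1)*(m + 4)*(m - 4)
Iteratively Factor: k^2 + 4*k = (k + 4)*(k)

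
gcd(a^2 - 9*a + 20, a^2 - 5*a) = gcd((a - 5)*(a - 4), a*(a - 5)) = a - 5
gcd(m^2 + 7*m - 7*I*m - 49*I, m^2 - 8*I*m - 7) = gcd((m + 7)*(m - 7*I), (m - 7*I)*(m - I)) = m - 7*I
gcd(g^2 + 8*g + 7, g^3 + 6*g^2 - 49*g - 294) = g + 7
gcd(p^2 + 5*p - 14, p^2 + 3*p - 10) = p - 2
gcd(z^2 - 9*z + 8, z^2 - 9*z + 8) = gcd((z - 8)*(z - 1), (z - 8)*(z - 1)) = z^2 - 9*z + 8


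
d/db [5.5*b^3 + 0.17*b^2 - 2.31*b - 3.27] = 16.5*b^2 + 0.34*b - 2.31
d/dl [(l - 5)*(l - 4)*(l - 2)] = 3*l^2 - 22*l + 38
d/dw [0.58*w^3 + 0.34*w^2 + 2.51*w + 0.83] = 1.74*w^2 + 0.68*w + 2.51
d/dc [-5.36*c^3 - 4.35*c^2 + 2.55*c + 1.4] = -16.08*c^2 - 8.7*c + 2.55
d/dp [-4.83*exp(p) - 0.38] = -4.83*exp(p)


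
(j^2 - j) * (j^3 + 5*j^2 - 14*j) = j^5 + 4*j^4 - 19*j^3 + 14*j^2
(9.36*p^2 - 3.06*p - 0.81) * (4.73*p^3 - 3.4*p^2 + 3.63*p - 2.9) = 44.2728*p^5 - 46.2978*p^4 + 40.5495*p^3 - 35.4978*p^2 + 5.9337*p + 2.349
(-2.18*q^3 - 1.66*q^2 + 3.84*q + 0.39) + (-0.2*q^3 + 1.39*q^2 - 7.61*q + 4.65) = -2.38*q^3 - 0.27*q^2 - 3.77*q + 5.04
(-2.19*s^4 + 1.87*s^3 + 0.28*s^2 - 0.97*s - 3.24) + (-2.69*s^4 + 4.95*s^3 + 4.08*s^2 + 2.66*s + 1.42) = -4.88*s^4 + 6.82*s^3 + 4.36*s^2 + 1.69*s - 1.82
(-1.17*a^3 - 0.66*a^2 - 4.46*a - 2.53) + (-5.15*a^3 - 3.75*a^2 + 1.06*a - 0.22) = -6.32*a^3 - 4.41*a^2 - 3.4*a - 2.75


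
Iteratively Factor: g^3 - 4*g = (g + 2)*(g^2 - 2*g) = (g - 2)*(g + 2)*(g)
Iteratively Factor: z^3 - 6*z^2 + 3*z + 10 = (z + 1)*(z^2 - 7*z + 10) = (z - 2)*(z + 1)*(z - 5)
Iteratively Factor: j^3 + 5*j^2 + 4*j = (j + 1)*(j^2 + 4*j) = j*(j + 1)*(j + 4)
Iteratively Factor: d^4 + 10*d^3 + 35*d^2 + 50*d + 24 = (d + 4)*(d^3 + 6*d^2 + 11*d + 6) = (d + 2)*(d + 4)*(d^2 + 4*d + 3) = (d + 1)*(d + 2)*(d + 4)*(d + 3)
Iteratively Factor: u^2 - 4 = (u + 2)*(u - 2)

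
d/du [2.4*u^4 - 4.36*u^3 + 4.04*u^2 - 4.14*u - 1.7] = 9.6*u^3 - 13.08*u^2 + 8.08*u - 4.14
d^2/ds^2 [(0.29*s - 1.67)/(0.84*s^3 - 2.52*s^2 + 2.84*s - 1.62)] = (1.227744*s^5 - 17.823456*s^4 + 58.86048*s^3 - 82.799136*s^2 + 50.972544*s - 10.635424)/(0.592704*s^9 - 5.334336*s^8 + 22.01472*s^7 - 55.502496*s^6 + 95.006016*s^5 - 115.026912*s^4 + 99.083888*s^3 - 59.03928*s^2 + 22.359888*s - 4.251528)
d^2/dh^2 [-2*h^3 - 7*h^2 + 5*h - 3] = -12*h - 14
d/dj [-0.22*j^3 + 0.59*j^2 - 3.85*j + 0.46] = -0.66*j^2 + 1.18*j - 3.85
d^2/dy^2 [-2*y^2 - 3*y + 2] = -4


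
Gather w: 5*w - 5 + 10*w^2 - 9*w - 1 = 10*w^2 - 4*w - 6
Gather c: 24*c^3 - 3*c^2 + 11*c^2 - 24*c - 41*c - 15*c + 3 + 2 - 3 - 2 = 24*c^3 + 8*c^2 - 80*c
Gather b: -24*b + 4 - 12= -24*b - 8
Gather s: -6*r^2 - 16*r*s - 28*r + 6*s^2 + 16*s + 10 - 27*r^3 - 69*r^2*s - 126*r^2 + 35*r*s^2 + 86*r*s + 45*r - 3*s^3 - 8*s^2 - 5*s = -27*r^3 - 132*r^2 + 17*r - 3*s^3 + s^2*(35*r - 2) + s*(-69*r^2 + 70*r + 11) + 10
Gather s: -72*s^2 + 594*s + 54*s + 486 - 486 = -72*s^2 + 648*s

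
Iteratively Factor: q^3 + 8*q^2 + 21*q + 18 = (q + 2)*(q^2 + 6*q + 9) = (q + 2)*(q + 3)*(q + 3)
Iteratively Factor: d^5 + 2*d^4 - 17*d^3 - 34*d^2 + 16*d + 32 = (d + 2)*(d^4 - 17*d^2 + 16) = (d + 1)*(d + 2)*(d^3 - d^2 - 16*d + 16) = (d + 1)*(d + 2)*(d + 4)*(d^2 - 5*d + 4) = (d - 1)*(d + 1)*(d + 2)*(d + 4)*(d - 4)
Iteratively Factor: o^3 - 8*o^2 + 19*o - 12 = (o - 3)*(o^2 - 5*o + 4) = (o - 3)*(o - 1)*(o - 4)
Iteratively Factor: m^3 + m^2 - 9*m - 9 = (m - 3)*(m^2 + 4*m + 3) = (m - 3)*(m + 3)*(m + 1)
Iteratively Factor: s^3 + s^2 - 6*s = (s - 2)*(s^2 + 3*s) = s*(s - 2)*(s + 3)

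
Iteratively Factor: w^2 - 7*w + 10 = (w - 5)*(w - 2)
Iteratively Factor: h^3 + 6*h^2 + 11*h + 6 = (h + 2)*(h^2 + 4*h + 3) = (h + 2)*(h + 3)*(h + 1)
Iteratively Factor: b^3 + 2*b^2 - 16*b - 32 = (b + 2)*(b^2 - 16) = (b - 4)*(b + 2)*(b + 4)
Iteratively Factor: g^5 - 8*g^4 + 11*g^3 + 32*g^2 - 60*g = (g - 3)*(g^4 - 5*g^3 - 4*g^2 + 20*g) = g*(g - 3)*(g^3 - 5*g^2 - 4*g + 20) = g*(g - 3)*(g + 2)*(g^2 - 7*g + 10) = g*(g - 5)*(g - 3)*(g + 2)*(g - 2)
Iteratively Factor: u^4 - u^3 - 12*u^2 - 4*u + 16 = (u + 2)*(u^3 - 3*u^2 - 6*u + 8) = (u - 1)*(u + 2)*(u^2 - 2*u - 8) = (u - 1)*(u + 2)^2*(u - 4)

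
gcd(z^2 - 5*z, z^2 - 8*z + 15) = z - 5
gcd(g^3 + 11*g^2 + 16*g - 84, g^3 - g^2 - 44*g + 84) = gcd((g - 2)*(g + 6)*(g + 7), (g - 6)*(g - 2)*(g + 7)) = g^2 + 5*g - 14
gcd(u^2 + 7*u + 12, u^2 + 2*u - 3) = u + 3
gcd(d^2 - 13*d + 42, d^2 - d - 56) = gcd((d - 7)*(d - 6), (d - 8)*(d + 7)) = 1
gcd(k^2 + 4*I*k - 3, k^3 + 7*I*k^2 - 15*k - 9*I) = k^2 + 4*I*k - 3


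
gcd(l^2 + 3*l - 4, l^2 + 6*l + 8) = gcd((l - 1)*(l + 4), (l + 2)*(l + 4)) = l + 4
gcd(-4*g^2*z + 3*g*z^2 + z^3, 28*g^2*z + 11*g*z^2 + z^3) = 4*g*z + z^2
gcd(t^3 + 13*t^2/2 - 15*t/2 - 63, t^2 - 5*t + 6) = t - 3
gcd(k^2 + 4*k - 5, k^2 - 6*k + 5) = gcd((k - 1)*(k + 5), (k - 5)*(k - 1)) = k - 1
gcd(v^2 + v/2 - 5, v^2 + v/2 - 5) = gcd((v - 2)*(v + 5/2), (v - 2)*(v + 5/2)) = v^2 + v/2 - 5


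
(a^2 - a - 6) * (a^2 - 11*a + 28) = a^4 - 12*a^3 + 33*a^2 + 38*a - 168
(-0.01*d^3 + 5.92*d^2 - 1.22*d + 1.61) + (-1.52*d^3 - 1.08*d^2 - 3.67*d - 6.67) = -1.53*d^3 + 4.84*d^2 - 4.89*d - 5.06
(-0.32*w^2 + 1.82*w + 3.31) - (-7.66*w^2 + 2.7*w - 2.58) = 7.34*w^2 - 0.88*w + 5.89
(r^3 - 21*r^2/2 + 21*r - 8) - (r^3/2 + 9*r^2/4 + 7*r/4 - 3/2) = r^3/2 - 51*r^2/4 + 77*r/4 - 13/2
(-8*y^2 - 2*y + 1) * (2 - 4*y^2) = 32*y^4 + 8*y^3 - 20*y^2 - 4*y + 2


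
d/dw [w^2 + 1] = 2*w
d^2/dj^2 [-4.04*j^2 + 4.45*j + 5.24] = -8.08000000000000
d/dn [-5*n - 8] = -5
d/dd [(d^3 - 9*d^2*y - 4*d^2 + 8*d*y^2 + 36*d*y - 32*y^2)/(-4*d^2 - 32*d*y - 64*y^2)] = (-d^3 - 12*d^2*y + 80*d*y^2 + 68*d*y - 32*y^3 - 208*y^2)/(4*(d^3 + 12*d^2*y + 48*d*y^2 + 64*y^3))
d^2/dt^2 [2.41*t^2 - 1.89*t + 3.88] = 4.82000000000000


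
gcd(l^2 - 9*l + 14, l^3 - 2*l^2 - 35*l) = l - 7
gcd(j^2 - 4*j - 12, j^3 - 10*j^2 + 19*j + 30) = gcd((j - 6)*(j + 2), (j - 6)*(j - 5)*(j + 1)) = j - 6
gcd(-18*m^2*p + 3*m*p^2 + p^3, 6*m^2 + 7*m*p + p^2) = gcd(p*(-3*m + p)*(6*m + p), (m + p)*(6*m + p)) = 6*m + p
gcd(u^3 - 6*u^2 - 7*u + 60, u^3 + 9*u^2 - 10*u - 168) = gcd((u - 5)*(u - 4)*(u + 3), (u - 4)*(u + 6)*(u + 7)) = u - 4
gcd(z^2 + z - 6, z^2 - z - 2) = z - 2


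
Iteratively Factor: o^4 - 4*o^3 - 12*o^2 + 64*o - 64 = (o - 2)*(o^3 - 2*o^2 - 16*o + 32) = (o - 4)*(o - 2)*(o^2 + 2*o - 8) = (o - 4)*(o - 2)*(o + 4)*(o - 2)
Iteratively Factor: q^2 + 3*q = (q)*(q + 3)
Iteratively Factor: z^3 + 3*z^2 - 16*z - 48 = (z - 4)*(z^2 + 7*z + 12) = (z - 4)*(z + 3)*(z + 4)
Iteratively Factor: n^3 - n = (n)*(n^2 - 1) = n*(n + 1)*(n - 1)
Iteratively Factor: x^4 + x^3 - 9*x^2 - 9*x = (x + 1)*(x^3 - 9*x) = (x + 1)*(x + 3)*(x^2 - 3*x) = (x - 3)*(x + 1)*(x + 3)*(x)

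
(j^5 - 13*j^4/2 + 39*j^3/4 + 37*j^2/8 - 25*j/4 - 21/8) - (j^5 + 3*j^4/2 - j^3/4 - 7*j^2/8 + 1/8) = -8*j^4 + 10*j^3 + 11*j^2/2 - 25*j/4 - 11/4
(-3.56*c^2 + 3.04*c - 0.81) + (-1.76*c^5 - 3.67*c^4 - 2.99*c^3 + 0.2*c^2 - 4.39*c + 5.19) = -1.76*c^5 - 3.67*c^4 - 2.99*c^3 - 3.36*c^2 - 1.35*c + 4.38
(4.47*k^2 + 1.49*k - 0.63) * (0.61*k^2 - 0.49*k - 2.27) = 2.7267*k^4 - 1.2814*k^3 - 11.2613*k^2 - 3.0736*k + 1.4301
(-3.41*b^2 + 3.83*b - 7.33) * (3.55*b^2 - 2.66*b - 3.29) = -12.1055*b^4 + 22.6671*b^3 - 24.9904*b^2 + 6.8971*b + 24.1157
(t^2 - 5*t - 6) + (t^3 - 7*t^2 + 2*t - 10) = t^3 - 6*t^2 - 3*t - 16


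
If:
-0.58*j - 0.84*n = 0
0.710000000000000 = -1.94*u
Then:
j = -1.44827586206897*n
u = -0.37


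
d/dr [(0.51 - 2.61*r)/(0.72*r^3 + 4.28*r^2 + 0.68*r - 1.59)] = (3.7584*r^3 + 10.0692*r^2 - 4.3656*r + 3.8031)/(0.5184*r^6 + 6.1632*r^5 + 19.2976*r^4 + 3.5312*r^3 - 13.148*r^2 - 2.1624*r + 2.5281)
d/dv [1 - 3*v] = -3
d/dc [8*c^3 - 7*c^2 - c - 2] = 24*c^2 - 14*c - 1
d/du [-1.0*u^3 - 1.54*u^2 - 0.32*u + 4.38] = -3.0*u^2 - 3.08*u - 0.32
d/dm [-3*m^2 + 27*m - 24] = 27 - 6*m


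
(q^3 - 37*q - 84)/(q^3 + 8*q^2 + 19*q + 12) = (q - 7)/(q + 1)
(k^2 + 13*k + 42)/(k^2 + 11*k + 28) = (k + 6)/(k + 4)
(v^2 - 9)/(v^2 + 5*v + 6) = (v - 3)/(v + 2)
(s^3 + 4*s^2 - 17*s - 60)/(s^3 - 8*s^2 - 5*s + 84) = (s + 5)/(s - 7)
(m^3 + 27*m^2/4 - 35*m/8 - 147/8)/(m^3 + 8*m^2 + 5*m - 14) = (m^2 - m/4 - 21/8)/(m^2 + m - 2)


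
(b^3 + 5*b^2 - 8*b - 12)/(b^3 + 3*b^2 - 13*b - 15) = (b^2 + 4*b - 12)/(b^2 + 2*b - 15)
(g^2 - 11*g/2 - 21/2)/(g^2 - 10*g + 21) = (g + 3/2)/(g - 3)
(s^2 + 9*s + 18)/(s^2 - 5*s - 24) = (s + 6)/(s - 8)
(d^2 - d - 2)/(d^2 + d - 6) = (d + 1)/(d + 3)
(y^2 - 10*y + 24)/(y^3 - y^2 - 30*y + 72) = (y - 6)/(y^2 + 3*y - 18)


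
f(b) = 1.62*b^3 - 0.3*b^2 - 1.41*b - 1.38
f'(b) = 4.86*b^2 - 0.6*b - 1.41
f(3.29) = 48.42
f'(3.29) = 49.22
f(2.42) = 16.41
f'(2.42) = 25.60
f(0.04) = -1.44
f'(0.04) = -1.43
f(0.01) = -1.39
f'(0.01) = -1.42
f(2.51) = 18.81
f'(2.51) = 27.70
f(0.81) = -1.86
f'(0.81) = 1.29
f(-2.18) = -16.52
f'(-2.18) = 22.99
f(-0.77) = -1.21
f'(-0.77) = 1.93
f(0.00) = -1.38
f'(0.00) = -1.41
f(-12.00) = -2827.02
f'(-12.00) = 705.63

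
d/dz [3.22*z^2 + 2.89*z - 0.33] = 6.44*z + 2.89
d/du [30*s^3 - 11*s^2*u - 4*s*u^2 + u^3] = -11*s^2 - 8*s*u + 3*u^2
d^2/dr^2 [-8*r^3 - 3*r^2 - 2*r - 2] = -48*r - 6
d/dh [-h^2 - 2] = -2*h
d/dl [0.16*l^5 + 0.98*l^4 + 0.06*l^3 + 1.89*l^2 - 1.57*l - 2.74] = 0.8*l^4 + 3.92*l^3 + 0.18*l^2 + 3.78*l - 1.57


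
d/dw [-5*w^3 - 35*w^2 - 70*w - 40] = -15*w^2 - 70*w - 70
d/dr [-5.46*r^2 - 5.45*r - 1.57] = -10.92*r - 5.45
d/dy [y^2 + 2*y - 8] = 2*y + 2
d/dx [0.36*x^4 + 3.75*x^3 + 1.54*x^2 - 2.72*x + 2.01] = 1.44*x^3 + 11.25*x^2 + 3.08*x - 2.72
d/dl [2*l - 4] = 2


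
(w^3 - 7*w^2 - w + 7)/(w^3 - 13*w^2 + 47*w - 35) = (w + 1)/(w - 5)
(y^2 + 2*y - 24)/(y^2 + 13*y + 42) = (y - 4)/(y + 7)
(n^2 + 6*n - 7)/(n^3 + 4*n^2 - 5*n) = (n + 7)/(n*(n + 5))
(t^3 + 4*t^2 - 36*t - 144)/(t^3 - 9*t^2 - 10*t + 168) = (t + 6)/(t - 7)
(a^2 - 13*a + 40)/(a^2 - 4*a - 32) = (a - 5)/(a + 4)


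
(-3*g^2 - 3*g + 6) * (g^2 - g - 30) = -3*g^4 + 99*g^2 + 84*g - 180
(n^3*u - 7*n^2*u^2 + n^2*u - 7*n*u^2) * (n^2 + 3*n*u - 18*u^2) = n^5*u - 4*n^4*u^2 + n^4*u - 39*n^3*u^3 - 4*n^3*u^2 + 126*n^2*u^4 - 39*n^2*u^3 + 126*n*u^4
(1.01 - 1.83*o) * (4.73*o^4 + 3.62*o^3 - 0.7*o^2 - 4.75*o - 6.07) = -8.6559*o^5 - 1.8473*o^4 + 4.9372*o^3 + 7.9855*o^2 + 6.3106*o - 6.1307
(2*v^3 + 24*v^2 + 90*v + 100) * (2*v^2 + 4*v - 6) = 4*v^5 + 56*v^4 + 264*v^3 + 416*v^2 - 140*v - 600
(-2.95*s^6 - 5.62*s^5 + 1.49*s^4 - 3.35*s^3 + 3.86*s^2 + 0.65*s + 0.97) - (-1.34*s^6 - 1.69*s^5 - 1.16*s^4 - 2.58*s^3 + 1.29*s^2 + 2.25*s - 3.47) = -1.61*s^6 - 3.93*s^5 + 2.65*s^4 - 0.77*s^3 + 2.57*s^2 - 1.6*s + 4.44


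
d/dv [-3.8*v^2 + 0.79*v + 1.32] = 0.79 - 7.6*v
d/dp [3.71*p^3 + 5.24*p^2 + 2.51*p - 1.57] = 11.13*p^2 + 10.48*p + 2.51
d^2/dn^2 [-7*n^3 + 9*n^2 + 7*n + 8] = 18 - 42*n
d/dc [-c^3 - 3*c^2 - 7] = 3*c*(-c - 2)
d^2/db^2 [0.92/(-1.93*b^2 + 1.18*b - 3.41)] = (6.853816*b^2 - 4.190416*b - 0.92*(3.86*b - 1.18)*(7.72*b - 2.36) + 12.109592)/(1.93*b^2 - 1.18*b + 3.41)^3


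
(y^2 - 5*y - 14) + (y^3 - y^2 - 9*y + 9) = y^3 - 14*y - 5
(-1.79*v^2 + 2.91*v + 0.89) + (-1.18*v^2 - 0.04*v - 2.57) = -2.97*v^2 + 2.87*v - 1.68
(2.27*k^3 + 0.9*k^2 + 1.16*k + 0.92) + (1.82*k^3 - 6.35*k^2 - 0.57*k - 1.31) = 4.09*k^3 - 5.45*k^2 + 0.59*k - 0.39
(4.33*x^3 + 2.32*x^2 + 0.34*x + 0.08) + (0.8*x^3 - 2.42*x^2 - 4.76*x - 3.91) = 5.13*x^3 - 0.1*x^2 - 4.42*x - 3.83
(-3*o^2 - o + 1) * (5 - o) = 3*o^3 - 14*o^2 - 6*o + 5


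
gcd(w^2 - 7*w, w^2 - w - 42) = w - 7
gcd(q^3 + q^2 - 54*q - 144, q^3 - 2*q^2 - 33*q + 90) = q + 6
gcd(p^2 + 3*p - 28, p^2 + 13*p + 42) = p + 7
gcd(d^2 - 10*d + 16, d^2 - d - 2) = d - 2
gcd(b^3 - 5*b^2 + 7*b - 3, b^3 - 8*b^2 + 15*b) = b - 3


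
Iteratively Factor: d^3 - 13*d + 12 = (d - 1)*(d^2 + d - 12) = (d - 3)*(d - 1)*(d + 4)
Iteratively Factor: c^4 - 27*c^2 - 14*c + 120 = (c - 2)*(c^3 + 2*c^2 - 23*c - 60) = (c - 5)*(c - 2)*(c^2 + 7*c + 12) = (c - 5)*(c - 2)*(c + 4)*(c + 3)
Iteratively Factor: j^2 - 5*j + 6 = (j - 3)*(j - 2)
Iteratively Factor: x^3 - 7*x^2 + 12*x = (x - 4)*(x^2 - 3*x) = x*(x - 4)*(x - 3)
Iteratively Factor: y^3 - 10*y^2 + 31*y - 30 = (y - 3)*(y^2 - 7*y + 10) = (y - 3)*(y - 2)*(y - 5)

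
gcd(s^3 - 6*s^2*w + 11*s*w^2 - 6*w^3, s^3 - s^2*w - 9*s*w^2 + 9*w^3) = s^2 - 4*s*w + 3*w^2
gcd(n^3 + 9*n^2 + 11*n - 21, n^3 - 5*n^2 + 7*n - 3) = n - 1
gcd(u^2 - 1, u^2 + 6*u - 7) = u - 1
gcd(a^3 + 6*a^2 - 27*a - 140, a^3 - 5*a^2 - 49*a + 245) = a^2 + 2*a - 35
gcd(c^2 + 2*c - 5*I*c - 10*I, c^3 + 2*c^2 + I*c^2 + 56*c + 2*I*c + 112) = c + 2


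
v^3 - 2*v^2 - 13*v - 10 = (v - 5)*(v + 1)*(v + 2)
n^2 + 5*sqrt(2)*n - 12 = (n - sqrt(2))*(n + 6*sqrt(2))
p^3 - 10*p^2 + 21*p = p*(p - 7)*(p - 3)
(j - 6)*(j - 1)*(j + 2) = j^3 - 5*j^2 - 8*j + 12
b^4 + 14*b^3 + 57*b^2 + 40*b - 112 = (b - 1)*(b + 4)^2*(b + 7)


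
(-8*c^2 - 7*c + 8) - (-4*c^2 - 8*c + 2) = -4*c^2 + c + 6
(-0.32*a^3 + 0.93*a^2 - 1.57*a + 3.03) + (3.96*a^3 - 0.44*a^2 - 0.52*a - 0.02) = 3.64*a^3 + 0.49*a^2 - 2.09*a + 3.01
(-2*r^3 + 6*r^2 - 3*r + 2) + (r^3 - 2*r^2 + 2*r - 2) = -r^3 + 4*r^2 - r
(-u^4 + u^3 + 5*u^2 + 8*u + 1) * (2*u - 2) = -2*u^5 + 4*u^4 + 8*u^3 + 6*u^2 - 14*u - 2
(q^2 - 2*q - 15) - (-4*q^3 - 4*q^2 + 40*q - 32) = 4*q^3 + 5*q^2 - 42*q + 17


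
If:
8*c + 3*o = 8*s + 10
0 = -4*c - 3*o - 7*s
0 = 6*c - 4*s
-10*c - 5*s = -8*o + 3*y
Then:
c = -20/37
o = 290/111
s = -30/37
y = 3370/333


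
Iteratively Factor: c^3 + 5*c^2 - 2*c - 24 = (c - 2)*(c^2 + 7*c + 12) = (c - 2)*(c + 3)*(c + 4)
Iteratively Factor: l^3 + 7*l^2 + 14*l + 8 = (l + 4)*(l^2 + 3*l + 2) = (l + 1)*(l + 4)*(l + 2)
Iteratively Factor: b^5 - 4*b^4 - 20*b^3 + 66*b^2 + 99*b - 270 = (b + 3)*(b^4 - 7*b^3 + b^2 + 63*b - 90) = (b - 3)*(b + 3)*(b^3 - 4*b^2 - 11*b + 30) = (b - 3)*(b + 3)^2*(b^2 - 7*b + 10) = (b - 5)*(b - 3)*(b + 3)^2*(b - 2)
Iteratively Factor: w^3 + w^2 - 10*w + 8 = (w - 1)*(w^2 + 2*w - 8) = (w - 2)*(w - 1)*(w + 4)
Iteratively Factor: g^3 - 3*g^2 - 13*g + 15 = (g - 5)*(g^2 + 2*g - 3) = (g - 5)*(g + 3)*(g - 1)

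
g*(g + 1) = g^2 + g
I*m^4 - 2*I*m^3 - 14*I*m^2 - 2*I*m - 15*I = (m - 5)*(m + 3)*(m + I)*(I*m + 1)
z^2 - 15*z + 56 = (z - 8)*(z - 7)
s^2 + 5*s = s*(s + 5)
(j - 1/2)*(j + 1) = j^2 + j/2 - 1/2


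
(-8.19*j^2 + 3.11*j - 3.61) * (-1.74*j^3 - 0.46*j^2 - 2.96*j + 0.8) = 14.2506*j^5 - 1.644*j^4 + 29.0932*j^3 - 14.097*j^2 + 13.1736*j - 2.888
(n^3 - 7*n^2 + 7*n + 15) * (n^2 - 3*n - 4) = n^5 - 10*n^4 + 24*n^3 + 22*n^2 - 73*n - 60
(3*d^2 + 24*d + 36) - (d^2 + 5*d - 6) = 2*d^2 + 19*d + 42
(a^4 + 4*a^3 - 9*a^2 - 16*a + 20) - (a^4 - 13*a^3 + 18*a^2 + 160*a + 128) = 17*a^3 - 27*a^2 - 176*a - 108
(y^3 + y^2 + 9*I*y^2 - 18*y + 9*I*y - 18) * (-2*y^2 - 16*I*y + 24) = -2*y^5 - 2*y^4 - 34*I*y^4 + 204*y^3 - 34*I*y^3 + 204*y^2 + 504*I*y^2 - 432*y + 504*I*y - 432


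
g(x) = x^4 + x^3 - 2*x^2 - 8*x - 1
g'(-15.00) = -12773.00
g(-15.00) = 46919.00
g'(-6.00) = -740.00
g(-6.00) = 1055.00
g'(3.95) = 269.53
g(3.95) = 241.26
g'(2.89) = 102.05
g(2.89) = 53.07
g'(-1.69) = -11.98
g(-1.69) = 10.14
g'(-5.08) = -434.65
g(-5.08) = 522.90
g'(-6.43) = -921.64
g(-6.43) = 1411.30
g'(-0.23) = -6.97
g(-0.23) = 0.72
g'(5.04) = 560.14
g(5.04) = 681.14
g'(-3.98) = -196.74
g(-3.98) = 187.03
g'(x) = 4*x^3 + 3*x^2 - 4*x - 8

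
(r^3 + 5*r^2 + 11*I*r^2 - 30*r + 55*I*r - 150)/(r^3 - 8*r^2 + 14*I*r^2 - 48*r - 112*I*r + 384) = (r^2 + 5*r*(1 + I) + 25*I)/(r^2 + 8*r*(-1 + I) - 64*I)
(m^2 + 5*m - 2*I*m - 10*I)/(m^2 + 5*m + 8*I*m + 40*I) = (m - 2*I)/(m + 8*I)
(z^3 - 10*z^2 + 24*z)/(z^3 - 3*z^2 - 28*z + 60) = z*(z - 4)/(z^2 + 3*z - 10)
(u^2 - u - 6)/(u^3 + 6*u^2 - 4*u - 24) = (u - 3)/(u^2 + 4*u - 12)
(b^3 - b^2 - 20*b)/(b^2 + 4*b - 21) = b*(b^2 - b - 20)/(b^2 + 4*b - 21)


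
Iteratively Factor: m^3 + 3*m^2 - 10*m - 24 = (m + 4)*(m^2 - m - 6) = (m + 2)*(m + 4)*(m - 3)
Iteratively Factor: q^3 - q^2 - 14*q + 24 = (q - 2)*(q^2 + q - 12) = (q - 2)*(q + 4)*(q - 3)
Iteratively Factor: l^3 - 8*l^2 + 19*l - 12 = (l - 3)*(l^2 - 5*l + 4) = (l - 3)*(l - 1)*(l - 4)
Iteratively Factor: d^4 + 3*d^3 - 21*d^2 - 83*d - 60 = (d + 4)*(d^3 - d^2 - 17*d - 15) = (d + 3)*(d + 4)*(d^2 - 4*d - 5) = (d + 1)*(d + 3)*(d + 4)*(d - 5)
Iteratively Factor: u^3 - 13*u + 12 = (u + 4)*(u^2 - 4*u + 3) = (u - 1)*(u + 4)*(u - 3)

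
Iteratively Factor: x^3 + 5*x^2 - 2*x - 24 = (x + 4)*(x^2 + x - 6) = (x - 2)*(x + 4)*(x + 3)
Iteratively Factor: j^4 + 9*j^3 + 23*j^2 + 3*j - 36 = (j + 3)*(j^3 + 6*j^2 + 5*j - 12) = (j - 1)*(j + 3)*(j^2 + 7*j + 12) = (j - 1)*(j + 3)^2*(j + 4)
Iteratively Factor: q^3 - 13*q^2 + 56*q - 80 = (q - 4)*(q^2 - 9*q + 20) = (q - 4)^2*(q - 5)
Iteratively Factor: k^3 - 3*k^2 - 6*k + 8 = (k - 4)*(k^2 + k - 2) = (k - 4)*(k - 1)*(k + 2)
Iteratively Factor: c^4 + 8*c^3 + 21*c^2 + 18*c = (c + 2)*(c^3 + 6*c^2 + 9*c) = (c + 2)*(c + 3)*(c^2 + 3*c) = c*(c + 2)*(c + 3)*(c + 3)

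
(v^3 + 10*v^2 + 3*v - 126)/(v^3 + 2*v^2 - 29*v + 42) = (v + 6)/(v - 2)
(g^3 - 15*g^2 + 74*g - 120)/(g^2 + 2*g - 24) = (g^2 - 11*g + 30)/(g + 6)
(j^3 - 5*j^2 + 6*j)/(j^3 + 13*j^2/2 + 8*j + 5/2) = 2*j*(j^2 - 5*j + 6)/(2*j^3 + 13*j^2 + 16*j + 5)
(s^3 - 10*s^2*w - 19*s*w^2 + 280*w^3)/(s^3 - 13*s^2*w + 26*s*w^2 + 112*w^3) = (s + 5*w)/(s + 2*w)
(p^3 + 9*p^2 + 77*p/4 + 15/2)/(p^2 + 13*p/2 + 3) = p + 5/2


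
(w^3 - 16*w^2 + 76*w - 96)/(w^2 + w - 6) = (w^2 - 14*w + 48)/(w + 3)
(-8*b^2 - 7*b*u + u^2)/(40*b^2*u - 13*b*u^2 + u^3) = (b + u)/(u*(-5*b + u))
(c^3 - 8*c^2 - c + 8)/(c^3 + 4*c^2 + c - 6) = (c^2 - 7*c - 8)/(c^2 + 5*c + 6)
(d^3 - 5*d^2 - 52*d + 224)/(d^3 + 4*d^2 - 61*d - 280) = (d - 4)/(d + 5)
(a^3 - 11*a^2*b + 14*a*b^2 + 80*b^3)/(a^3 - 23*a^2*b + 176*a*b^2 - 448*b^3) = (a^2 - 3*a*b - 10*b^2)/(a^2 - 15*a*b + 56*b^2)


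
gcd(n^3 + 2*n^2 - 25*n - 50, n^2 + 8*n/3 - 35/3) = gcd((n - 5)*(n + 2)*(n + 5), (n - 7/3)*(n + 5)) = n + 5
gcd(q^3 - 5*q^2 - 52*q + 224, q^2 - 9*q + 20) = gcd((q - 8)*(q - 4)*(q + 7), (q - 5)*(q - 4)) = q - 4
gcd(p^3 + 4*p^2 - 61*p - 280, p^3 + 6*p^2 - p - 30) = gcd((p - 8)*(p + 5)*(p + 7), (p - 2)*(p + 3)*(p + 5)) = p + 5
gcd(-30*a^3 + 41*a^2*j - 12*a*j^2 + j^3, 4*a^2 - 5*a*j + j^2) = a - j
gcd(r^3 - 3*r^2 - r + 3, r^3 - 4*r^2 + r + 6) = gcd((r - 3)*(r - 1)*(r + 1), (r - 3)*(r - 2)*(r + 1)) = r^2 - 2*r - 3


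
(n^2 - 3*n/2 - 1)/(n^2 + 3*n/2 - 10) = (2*n^2 - 3*n - 2)/(2*n^2 + 3*n - 20)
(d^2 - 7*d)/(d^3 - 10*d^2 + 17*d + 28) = d/(d^2 - 3*d - 4)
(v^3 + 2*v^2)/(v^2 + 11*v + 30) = v^2*(v + 2)/(v^2 + 11*v + 30)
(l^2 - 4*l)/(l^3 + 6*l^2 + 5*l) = (l - 4)/(l^2 + 6*l + 5)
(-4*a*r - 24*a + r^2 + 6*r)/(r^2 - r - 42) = (-4*a + r)/(r - 7)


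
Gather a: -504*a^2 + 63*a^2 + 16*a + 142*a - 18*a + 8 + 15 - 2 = -441*a^2 + 140*a + 21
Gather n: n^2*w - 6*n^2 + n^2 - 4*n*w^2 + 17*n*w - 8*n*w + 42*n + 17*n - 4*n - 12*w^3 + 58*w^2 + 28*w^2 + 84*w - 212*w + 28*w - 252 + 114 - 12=n^2*(w - 5) + n*(-4*w^2 + 9*w + 55) - 12*w^3 + 86*w^2 - 100*w - 150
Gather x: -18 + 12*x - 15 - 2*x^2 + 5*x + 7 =-2*x^2 + 17*x - 26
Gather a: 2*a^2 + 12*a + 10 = 2*a^2 + 12*a + 10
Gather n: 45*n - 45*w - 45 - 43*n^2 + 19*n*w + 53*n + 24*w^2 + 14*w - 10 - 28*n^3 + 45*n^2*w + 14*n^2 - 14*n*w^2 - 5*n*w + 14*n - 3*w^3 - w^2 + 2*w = -28*n^3 + n^2*(45*w - 29) + n*(-14*w^2 + 14*w + 112) - 3*w^3 + 23*w^2 - 29*w - 55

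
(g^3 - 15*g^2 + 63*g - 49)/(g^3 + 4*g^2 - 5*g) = (g^2 - 14*g + 49)/(g*(g + 5))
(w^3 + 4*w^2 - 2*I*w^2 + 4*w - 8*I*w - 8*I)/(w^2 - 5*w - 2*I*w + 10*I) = (w^2 + 4*w + 4)/(w - 5)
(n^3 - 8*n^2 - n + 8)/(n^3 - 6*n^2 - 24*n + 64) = (n^2 - 1)/(n^2 + 2*n - 8)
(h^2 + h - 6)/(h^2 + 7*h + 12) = (h - 2)/(h + 4)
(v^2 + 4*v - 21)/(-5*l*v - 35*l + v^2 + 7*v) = (v - 3)/(-5*l + v)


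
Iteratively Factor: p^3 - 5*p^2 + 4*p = (p - 1)*(p^2 - 4*p) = (p - 4)*(p - 1)*(p)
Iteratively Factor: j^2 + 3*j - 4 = (j + 4)*(j - 1)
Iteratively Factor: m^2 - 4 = (m + 2)*(m - 2)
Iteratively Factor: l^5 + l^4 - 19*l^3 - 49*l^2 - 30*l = (l + 2)*(l^4 - l^3 - 17*l^2 - 15*l) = (l - 5)*(l + 2)*(l^3 + 4*l^2 + 3*l) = l*(l - 5)*(l + 2)*(l^2 + 4*l + 3) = l*(l - 5)*(l + 1)*(l + 2)*(l + 3)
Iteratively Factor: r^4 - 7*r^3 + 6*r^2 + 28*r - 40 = (r + 2)*(r^3 - 9*r^2 + 24*r - 20) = (r - 5)*(r + 2)*(r^2 - 4*r + 4) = (r - 5)*(r - 2)*(r + 2)*(r - 2)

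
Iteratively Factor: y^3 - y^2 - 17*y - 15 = (y - 5)*(y^2 + 4*y + 3) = (y - 5)*(y + 3)*(y + 1)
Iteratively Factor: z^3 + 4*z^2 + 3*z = (z)*(z^2 + 4*z + 3) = z*(z + 1)*(z + 3)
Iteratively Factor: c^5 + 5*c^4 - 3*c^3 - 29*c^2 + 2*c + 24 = (c + 4)*(c^4 + c^3 - 7*c^2 - c + 6) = (c - 1)*(c + 4)*(c^3 + 2*c^2 - 5*c - 6) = (c - 1)*(c + 1)*(c + 4)*(c^2 + c - 6) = (c - 2)*(c - 1)*(c + 1)*(c + 4)*(c + 3)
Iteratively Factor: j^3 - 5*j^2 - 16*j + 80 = (j - 4)*(j^2 - j - 20) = (j - 4)*(j + 4)*(j - 5)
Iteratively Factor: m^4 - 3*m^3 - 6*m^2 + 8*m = (m)*(m^3 - 3*m^2 - 6*m + 8) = m*(m + 2)*(m^2 - 5*m + 4) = m*(m - 4)*(m + 2)*(m - 1)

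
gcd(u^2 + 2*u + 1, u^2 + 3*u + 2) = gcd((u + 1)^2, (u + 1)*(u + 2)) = u + 1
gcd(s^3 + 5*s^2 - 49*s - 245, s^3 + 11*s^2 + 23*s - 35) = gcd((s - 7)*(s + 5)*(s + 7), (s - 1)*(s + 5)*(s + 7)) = s^2 + 12*s + 35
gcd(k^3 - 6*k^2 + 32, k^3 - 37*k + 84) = k - 4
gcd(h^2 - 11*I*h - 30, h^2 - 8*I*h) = 1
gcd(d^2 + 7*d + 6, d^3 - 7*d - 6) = d + 1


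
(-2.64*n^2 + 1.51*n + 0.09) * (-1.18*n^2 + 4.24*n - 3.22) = 3.1152*n^4 - 12.9754*n^3 + 14.797*n^2 - 4.4806*n - 0.2898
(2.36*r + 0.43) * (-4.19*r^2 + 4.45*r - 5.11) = -9.8884*r^3 + 8.7003*r^2 - 10.1461*r - 2.1973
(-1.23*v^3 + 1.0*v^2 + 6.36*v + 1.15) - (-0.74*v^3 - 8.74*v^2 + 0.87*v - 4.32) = -0.49*v^3 + 9.74*v^2 + 5.49*v + 5.47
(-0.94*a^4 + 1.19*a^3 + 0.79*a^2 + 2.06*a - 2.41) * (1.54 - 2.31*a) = 2.1714*a^5 - 4.1965*a^4 + 0.00769999999999982*a^3 - 3.542*a^2 + 8.7395*a - 3.7114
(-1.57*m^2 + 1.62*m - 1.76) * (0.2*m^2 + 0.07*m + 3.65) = -0.314*m^4 + 0.2141*m^3 - 5.9691*m^2 + 5.7898*m - 6.424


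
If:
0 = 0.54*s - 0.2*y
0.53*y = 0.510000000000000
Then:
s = 0.36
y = 0.96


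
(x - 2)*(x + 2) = x^2 - 4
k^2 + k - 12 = (k - 3)*(k + 4)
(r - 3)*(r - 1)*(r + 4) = r^3 - 13*r + 12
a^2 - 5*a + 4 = (a - 4)*(a - 1)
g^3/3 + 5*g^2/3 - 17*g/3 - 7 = (g/3 + 1/3)*(g - 3)*(g + 7)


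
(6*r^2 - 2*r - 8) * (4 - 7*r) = -42*r^3 + 38*r^2 + 48*r - 32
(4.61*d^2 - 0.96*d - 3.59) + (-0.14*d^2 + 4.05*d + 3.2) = 4.47*d^2 + 3.09*d - 0.39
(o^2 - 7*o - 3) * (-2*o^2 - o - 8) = -2*o^4 + 13*o^3 + 5*o^2 + 59*o + 24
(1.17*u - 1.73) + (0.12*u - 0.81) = 1.29*u - 2.54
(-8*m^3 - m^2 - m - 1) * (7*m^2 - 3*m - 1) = -56*m^5 + 17*m^4 + 4*m^3 - 3*m^2 + 4*m + 1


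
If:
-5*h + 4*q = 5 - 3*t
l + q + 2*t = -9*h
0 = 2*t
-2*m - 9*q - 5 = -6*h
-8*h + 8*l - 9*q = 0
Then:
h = -17/81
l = 73/81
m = -409/54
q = 80/81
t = 0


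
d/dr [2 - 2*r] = -2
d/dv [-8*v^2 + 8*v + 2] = 8 - 16*v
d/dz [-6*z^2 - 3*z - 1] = -12*z - 3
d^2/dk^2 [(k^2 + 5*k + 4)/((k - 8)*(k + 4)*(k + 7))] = 2*(k^3 + 3*k^2 + 165*k + 1)/(k^6 - 3*k^5 - 165*k^4 + 335*k^3 + 9240*k^2 - 9408*k - 175616)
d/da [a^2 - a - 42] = 2*a - 1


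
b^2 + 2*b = b*(b + 2)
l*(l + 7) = l^2 + 7*l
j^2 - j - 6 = (j - 3)*(j + 2)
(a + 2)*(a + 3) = a^2 + 5*a + 6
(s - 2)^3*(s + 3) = s^4 - 3*s^3 - 6*s^2 + 28*s - 24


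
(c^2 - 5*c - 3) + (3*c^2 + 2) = 4*c^2 - 5*c - 1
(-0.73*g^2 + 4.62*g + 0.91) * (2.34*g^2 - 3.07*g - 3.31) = -1.7082*g^4 + 13.0519*g^3 - 9.6377*g^2 - 18.0859*g - 3.0121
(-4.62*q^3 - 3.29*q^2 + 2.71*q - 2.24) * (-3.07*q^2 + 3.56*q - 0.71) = 14.1834*q^5 - 6.3469*q^4 - 16.7519*q^3 + 18.8603*q^2 - 9.8985*q + 1.5904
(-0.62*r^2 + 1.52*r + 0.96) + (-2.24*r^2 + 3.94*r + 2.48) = -2.86*r^2 + 5.46*r + 3.44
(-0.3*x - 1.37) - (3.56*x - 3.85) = 2.48 - 3.86*x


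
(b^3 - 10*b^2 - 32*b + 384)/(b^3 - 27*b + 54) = (b^2 - 16*b + 64)/(b^2 - 6*b + 9)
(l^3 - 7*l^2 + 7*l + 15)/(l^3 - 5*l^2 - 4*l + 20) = (l^2 - 2*l - 3)/(l^2 - 4)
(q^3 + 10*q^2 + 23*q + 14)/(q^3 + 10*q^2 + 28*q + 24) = (q^2 + 8*q + 7)/(q^2 + 8*q + 12)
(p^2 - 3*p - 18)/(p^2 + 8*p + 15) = (p - 6)/(p + 5)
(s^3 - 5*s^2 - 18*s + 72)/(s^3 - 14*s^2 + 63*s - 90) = (s + 4)/(s - 5)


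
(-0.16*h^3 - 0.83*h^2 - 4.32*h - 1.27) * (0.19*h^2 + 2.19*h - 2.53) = -0.0304*h^5 - 0.5081*h^4 - 2.2337*h^3 - 7.6022*h^2 + 8.1483*h + 3.2131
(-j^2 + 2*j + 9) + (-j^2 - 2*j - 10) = -2*j^2 - 1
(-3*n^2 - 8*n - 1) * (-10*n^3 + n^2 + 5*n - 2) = 30*n^5 + 77*n^4 - 13*n^3 - 35*n^2 + 11*n + 2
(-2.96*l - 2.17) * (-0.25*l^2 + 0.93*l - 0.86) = 0.74*l^3 - 2.2103*l^2 + 0.5275*l + 1.8662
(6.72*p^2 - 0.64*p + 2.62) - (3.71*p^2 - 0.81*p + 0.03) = 3.01*p^2 + 0.17*p + 2.59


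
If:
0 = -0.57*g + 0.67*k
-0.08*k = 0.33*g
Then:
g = 0.00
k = 0.00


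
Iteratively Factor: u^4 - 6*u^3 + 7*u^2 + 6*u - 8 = (u + 1)*(u^3 - 7*u^2 + 14*u - 8) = (u - 1)*(u + 1)*(u^2 - 6*u + 8) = (u - 2)*(u - 1)*(u + 1)*(u - 4)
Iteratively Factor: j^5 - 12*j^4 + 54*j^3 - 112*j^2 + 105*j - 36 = (j - 1)*(j^4 - 11*j^3 + 43*j^2 - 69*j + 36) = (j - 1)^2*(j^3 - 10*j^2 + 33*j - 36) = (j - 3)*(j - 1)^2*(j^2 - 7*j + 12) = (j - 4)*(j - 3)*(j - 1)^2*(j - 3)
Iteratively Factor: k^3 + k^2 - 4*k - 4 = (k + 2)*(k^2 - k - 2) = (k + 1)*(k + 2)*(k - 2)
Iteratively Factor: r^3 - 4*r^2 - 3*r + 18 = (r + 2)*(r^2 - 6*r + 9) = (r - 3)*(r + 2)*(r - 3)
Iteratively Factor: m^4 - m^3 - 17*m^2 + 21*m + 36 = (m - 3)*(m^3 + 2*m^2 - 11*m - 12) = (m - 3)^2*(m^2 + 5*m + 4) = (m - 3)^2*(m + 4)*(m + 1)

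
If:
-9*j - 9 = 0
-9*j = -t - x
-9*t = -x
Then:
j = -1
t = -9/10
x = -81/10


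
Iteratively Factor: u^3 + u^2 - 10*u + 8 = (u - 1)*(u^2 + 2*u - 8) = (u - 1)*(u + 4)*(u - 2)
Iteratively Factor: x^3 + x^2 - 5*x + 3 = (x - 1)*(x^2 + 2*x - 3) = (x - 1)*(x + 3)*(x - 1)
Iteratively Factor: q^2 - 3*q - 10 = (q + 2)*(q - 5)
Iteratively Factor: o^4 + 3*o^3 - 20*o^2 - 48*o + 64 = (o + 4)*(o^3 - o^2 - 16*o + 16) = (o + 4)^2*(o^2 - 5*o + 4) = (o - 4)*(o + 4)^2*(o - 1)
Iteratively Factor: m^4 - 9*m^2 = (m + 3)*(m^3 - 3*m^2) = (m - 3)*(m + 3)*(m^2) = m*(m - 3)*(m + 3)*(m)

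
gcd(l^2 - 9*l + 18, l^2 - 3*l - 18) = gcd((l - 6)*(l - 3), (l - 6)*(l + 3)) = l - 6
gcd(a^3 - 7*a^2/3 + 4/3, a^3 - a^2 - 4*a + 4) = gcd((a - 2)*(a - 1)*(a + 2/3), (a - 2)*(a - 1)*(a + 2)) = a^2 - 3*a + 2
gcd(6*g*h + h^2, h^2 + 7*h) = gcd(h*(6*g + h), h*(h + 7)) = h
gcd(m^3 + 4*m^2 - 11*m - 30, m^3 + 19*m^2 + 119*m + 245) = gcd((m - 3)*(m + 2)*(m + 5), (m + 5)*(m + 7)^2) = m + 5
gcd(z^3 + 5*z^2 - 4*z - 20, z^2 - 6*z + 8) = z - 2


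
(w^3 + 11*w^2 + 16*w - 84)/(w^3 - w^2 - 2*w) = (w^2 + 13*w + 42)/(w*(w + 1))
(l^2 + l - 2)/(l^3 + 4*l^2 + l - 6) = 1/(l + 3)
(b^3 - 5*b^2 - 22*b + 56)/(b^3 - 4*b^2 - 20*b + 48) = (b - 7)/(b - 6)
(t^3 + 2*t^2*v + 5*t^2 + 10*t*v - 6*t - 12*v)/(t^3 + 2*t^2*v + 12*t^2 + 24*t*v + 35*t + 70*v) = (t^2 + 5*t - 6)/(t^2 + 12*t + 35)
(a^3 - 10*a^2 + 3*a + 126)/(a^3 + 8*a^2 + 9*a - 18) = (a^2 - 13*a + 42)/(a^2 + 5*a - 6)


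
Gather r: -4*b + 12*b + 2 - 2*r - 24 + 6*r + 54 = 8*b + 4*r + 32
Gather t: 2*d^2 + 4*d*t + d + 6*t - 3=2*d^2 + d + t*(4*d + 6) - 3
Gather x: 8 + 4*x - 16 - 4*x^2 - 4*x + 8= -4*x^2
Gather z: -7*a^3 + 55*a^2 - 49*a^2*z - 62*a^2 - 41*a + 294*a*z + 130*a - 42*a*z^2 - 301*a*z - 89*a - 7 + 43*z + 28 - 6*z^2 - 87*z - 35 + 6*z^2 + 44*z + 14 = -7*a^3 - 7*a^2 - 42*a*z^2 + z*(-49*a^2 - 7*a)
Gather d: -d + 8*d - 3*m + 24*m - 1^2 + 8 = 7*d + 21*m + 7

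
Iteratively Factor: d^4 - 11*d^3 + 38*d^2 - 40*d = (d - 2)*(d^3 - 9*d^2 + 20*d) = (d - 5)*(d - 2)*(d^2 - 4*d) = (d - 5)*(d - 4)*(d - 2)*(d)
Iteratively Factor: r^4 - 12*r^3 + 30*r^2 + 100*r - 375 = (r + 3)*(r^3 - 15*r^2 + 75*r - 125) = (r - 5)*(r + 3)*(r^2 - 10*r + 25) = (r - 5)^2*(r + 3)*(r - 5)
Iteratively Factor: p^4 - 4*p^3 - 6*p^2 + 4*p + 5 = (p - 1)*(p^3 - 3*p^2 - 9*p - 5) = (p - 5)*(p - 1)*(p^2 + 2*p + 1) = (p - 5)*(p - 1)*(p + 1)*(p + 1)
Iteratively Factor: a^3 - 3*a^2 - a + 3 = (a - 1)*(a^2 - 2*a - 3) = (a - 3)*(a - 1)*(a + 1)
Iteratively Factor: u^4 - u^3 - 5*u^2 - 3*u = (u)*(u^3 - u^2 - 5*u - 3) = u*(u + 1)*(u^2 - 2*u - 3) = u*(u - 3)*(u + 1)*(u + 1)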